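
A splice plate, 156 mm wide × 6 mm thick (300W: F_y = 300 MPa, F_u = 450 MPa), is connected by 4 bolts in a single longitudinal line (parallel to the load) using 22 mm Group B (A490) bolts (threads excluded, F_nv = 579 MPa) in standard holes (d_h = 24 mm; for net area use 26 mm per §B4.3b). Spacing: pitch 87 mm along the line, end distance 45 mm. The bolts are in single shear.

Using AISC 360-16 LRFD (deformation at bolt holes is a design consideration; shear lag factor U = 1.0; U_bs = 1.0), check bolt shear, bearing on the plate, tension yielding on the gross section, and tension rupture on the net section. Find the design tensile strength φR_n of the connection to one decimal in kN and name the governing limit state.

Bolt shear: A_b = π(22)²/4 = 380.13 mm². φR_n = 0.75 × 579 × 380.13 × 4 × 1 = 660.3 kN.
Bearing (6 mm plate, F_u = 450 MPa): end bolts L_c = 45 − 24/2 = 33, R_n = min(1.2×33×6×450, 2.4×22×6×450) = 106.92 kN/bolt; interior L_c = 87 − 24 = 63, R_n = 142.56 kN/bolt. φR_n = 0.75 × (1×106.92 + 3×142.56) = 401.0 kN.
Tension yield (gross): A_g = 156×6 = 936 mm². φR_n = 0.90 × 300 × 936 = 252.7 kN.
Tension rupture (net): A_n = (156 − 1×26)×6 = 780 mm² (U = 1.0, A_e = A_n). φR_n = 0.75 × 450 × 780 = 263.3 kN.
Governing: min(660.3, 401.0, 252.7, 263.3) = 252.7 kN → gross-section yield.

252.7 kN (gross-section yield governs)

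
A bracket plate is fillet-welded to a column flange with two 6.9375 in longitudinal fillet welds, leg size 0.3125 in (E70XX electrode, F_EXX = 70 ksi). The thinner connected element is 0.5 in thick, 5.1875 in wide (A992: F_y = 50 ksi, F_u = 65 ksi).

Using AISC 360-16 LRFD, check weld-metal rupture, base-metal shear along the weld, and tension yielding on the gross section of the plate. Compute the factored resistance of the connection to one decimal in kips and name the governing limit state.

Weld metal: throat = 0.707×0.3125 = 0.22094 in, L = 2×6.9375 = 13.875 in. φR_n = 0.75 × 0.6 × 70 × 0.22094 × 13.875 = 96.6 kips.
Base metal shear (0.5 in plate): yield φR_n = 1.0×0.6×50×0.5×13.875 = 208.1 kips; rupture φR_n = 0.75×0.6×65×0.5×13.875 = 202.9 kips; take 202.9 kips (rupture).
Tension yield (gross): A_g = 5.1875×0.5 = 2.5938 in². φR_n = 0.90 × 50 × 2.5938 = 116.7 kips.
Governing: min(96.6, 202.9, 116.7) = 96.6 kips → weld metal.

96.6 kips (weld metal governs)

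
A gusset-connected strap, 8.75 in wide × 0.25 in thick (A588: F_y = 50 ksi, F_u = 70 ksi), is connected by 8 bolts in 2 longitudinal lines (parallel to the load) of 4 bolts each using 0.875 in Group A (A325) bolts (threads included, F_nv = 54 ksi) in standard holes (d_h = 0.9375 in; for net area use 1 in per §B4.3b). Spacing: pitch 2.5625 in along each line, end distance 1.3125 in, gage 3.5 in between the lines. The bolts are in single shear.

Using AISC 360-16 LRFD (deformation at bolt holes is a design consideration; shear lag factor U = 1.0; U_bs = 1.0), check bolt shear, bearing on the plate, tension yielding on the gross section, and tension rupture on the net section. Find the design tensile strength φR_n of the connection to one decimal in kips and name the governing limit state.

Bolt shear: A_b = π(0.875)²/4 = 0.60132 in². φR_n = 0.75 × 54 × 0.60132 × 8 × 1 = 194.8 kips.
Bearing (0.25 in plate, F_u = 70 ksi): end bolts L_c = 1.3125 − 0.9375/2 = 0.84375, R_n = min(1.2×0.84375×0.25×70, 2.4×0.875×0.25×70) = 17.719 kips/bolt; interior L_c = 2.5625 − 0.9375 = 1.625, R_n = 34.125 kips/bolt. φR_n = 0.75 × (2×17.719 + 6×34.125) = 180.1 kips.
Tension yield (gross): A_g = 8.75×0.25 = 2.1875 in². φR_n = 0.90 × 50 × 2.1875 = 98.4 kips.
Tension rupture (net): A_n = (8.75 − 2×1)×0.25 = 1.6875 in² (U = 1.0, A_e = A_n). φR_n = 0.75 × 70 × 1.6875 = 88.6 kips.
Governing: min(194.8, 180.1, 98.4, 88.6) = 88.6 kips → net-section rupture.

88.6 kips (net-section rupture governs)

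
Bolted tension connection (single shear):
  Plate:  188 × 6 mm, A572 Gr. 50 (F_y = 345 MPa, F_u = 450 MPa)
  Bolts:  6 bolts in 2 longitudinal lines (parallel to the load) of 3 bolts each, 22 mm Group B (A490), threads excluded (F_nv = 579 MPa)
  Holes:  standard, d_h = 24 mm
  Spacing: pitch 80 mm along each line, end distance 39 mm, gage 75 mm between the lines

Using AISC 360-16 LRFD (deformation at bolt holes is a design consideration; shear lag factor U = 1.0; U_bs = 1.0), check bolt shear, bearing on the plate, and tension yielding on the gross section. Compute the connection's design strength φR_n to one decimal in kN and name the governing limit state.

Bolt shear: A_b = π(22)²/4 = 380.13 mm². φR_n = 0.75 × 579 × 380.13 × 6 × 1 = 990.4 kN.
Bearing (6 mm plate, F_u = 450 MPa): end bolts L_c = 39 − 24/2 = 27, R_n = min(1.2×27×6×450, 2.4×22×6×450) = 87.48 kN/bolt; interior L_c = 80 − 24 = 56, R_n = 142.56 kN/bolt. φR_n = 0.75 × (2×87.48 + 4×142.56) = 558.9 kN.
Tension yield (gross): A_g = 188×6 = 1128 mm². φR_n = 0.90 × 345 × 1128 = 350.2 kN.
Governing: min(990.4, 558.9, 350.2) = 350.2 kN → gross-section yield.

350.2 kN (gross-section yield governs)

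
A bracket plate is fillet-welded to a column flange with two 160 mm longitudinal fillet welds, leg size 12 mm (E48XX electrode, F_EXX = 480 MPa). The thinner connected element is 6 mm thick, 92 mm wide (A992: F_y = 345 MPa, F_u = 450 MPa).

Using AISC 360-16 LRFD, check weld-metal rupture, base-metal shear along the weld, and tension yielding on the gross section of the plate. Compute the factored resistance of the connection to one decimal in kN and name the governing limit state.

Weld metal: throat = 0.707×12 = 8.484 mm, L = 2×160 = 320 mm. φR_n = 0.75 × 0.6 × 480 × 8.484 × 320 = 586.4 kN.
Base metal shear (6 mm plate): yield φR_n = 1.0×0.6×345×6×320 = 397.4 kN; rupture φR_n = 0.75×0.6×450×6×320 = 388.8 kN; take 388.8 kN (rupture).
Tension yield (gross): A_g = 92×6 = 552 mm². φR_n = 0.90 × 345 × 552 = 171.4 kN.
Governing: min(586.4, 388.8, 171.4) = 171.4 kN → gross-section yield.

171.4 kN (gross-section yield governs)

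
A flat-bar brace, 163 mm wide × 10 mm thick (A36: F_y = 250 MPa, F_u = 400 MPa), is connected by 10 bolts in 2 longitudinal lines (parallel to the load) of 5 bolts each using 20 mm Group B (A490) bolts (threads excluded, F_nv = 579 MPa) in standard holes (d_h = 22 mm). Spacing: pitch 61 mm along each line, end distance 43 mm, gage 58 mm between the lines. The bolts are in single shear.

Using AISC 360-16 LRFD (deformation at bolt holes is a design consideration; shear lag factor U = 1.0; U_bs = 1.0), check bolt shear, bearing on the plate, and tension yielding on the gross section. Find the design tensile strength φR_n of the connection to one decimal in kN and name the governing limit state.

366.8 kN (gross-section yield governs)

Bolt shear: A_b = π(20)²/4 = 314.16 mm². φR_n = 0.75 × 579 × 314.16 × 10 × 1 = 1364.2 kN.
Bearing (10 mm plate, F_u = 400 MPa): end bolts L_c = 43 − 22/2 = 32, R_n = min(1.2×32×10×400, 2.4×20×10×400) = 153.6 kN/bolt; interior L_c = 61 − 22 = 39, R_n = 187.2 kN/bolt. φR_n = 0.75 × (2×153.6 + 8×187.2) = 1353.6 kN.
Tension yield (gross): A_g = 163×10 = 1630 mm². φR_n = 0.90 × 250 × 1630 = 366.8 kN.
Governing: min(1364.2, 1353.6, 366.8) = 366.8 kN → gross-section yield.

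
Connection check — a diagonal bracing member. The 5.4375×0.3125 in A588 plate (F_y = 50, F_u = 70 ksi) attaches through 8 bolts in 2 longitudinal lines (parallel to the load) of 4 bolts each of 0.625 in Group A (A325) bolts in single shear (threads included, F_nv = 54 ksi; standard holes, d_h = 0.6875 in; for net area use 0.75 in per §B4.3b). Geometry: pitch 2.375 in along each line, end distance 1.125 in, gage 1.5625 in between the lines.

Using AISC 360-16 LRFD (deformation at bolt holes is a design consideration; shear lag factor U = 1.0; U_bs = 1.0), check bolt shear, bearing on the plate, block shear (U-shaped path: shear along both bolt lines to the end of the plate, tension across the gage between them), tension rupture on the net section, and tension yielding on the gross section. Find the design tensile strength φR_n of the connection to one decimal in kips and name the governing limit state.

64.6 kips (net-section rupture governs)

Bolt shear: A_b = π(0.625)²/4 = 0.3068 in². φR_n = 0.75 × 54 × 0.3068 × 8 × 1 = 99.4 kips.
Bearing (0.3125 in plate, F_u = 70 ksi): end bolts L_c = 1.125 − 0.6875/2 = 0.78125, R_n = min(1.2×0.78125×0.3125×70, 2.4×0.625×0.3125×70) = 20.508 kips/bolt; interior L_c = 2.375 − 0.6875 = 1.6875, R_n = 32.813 kips/bolt. φR_n = 0.75 × (2×20.508 + 6×32.813) = 178.4 kips.
Block shear: shear path 2×[1.125+3×2.375] = 2×8.25 in, A_gv = 5.1563, A_nv = 2×(8.25 − 3.5×0.75)×0.3125 = 3.5156 in²; tension across gage: (1.5625 − 1×0.75)×0.3125 = 0.25391 in². R_n = min(0.6×70×3.5156, 0.6×50×5.1563) + 1.0×70×0.25391 = min(147.66, 154.69) + 17.774 = 165.43 kips. φR_n = 0.75 × 165.43 = 124.1 kips.
Tension rupture (net): A_n = (5.4375 − 2×0.75)×0.3125 = 1.2305 in² (U = 1.0, A_e = A_n). φR_n = 0.75 × 70 × 1.2305 = 64.6 kips.
Tension yield (gross): A_g = 5.4375×0.3125 = 1.6992 in². φR_n = 0.90 × 50 × 1.6992 = 76.5 kips.
Governing: min(99.4, 178.4, 124.1, 64.6, 76.5) = 64.6 kips → net-section rupture.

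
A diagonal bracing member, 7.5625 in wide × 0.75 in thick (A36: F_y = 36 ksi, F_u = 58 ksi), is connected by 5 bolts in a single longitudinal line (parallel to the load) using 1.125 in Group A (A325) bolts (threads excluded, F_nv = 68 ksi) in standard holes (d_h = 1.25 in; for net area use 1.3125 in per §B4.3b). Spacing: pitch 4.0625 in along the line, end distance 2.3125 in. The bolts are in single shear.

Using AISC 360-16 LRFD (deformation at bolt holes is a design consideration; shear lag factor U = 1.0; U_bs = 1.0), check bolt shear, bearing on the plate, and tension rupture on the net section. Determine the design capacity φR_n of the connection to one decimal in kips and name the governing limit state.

203.9 kips (net-section rupture governs)

Bolt shear: A_b = π(1.125)²/4 = 0.99402 in². φR_n = 0.75 × 68 × 0.99402 × 5 × 1 = 253.5 kips.
Bearing (0.75 in plate, F_u = 58 ksi): end bolts L_c = 2.3125 − 1.25/2 = 1.6875, R_n = min(1.2×1.6875×0.75×58, 2.4×1.125×0.75×58) = 88.088 kips/bolt; interior L_c = 4.0625 − 1.25 = 2.8125, R_n = 117.45 kips/bolt. φR_n = 0.75 × (1×88.088 + 4×117.45) = 418.4 kips.
Tension rupture (net): A_n = (7.5625 − 1×1.3125)×0.75 = 4.6875 in² (U = 1.0, A_e = A_n). φR_n = 0.75 × 58 × 4.6875 = 203.9 kips.
Governing: min(253.5, 418.4, 203.9) = 203.9 kips → net-section rupture.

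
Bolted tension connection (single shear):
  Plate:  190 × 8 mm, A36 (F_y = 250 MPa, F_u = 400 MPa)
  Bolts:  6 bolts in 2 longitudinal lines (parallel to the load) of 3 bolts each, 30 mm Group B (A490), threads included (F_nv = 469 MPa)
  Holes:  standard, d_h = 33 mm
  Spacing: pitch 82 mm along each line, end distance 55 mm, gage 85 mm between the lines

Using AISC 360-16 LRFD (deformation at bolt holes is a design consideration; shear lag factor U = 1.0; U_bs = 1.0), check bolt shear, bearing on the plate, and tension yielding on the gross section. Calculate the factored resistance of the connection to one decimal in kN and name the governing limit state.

342.0 kN (gross-section yield governs)

Bolt shear: A_b = π(30)²/4 = 706.86 mm². φR_n = 0.75 × 469 × 706.86 × 6 × 1 = 1491.8 kN.
Bearing (8 mm plate, F_u = 400 MPa): end bolts L_c = 55 − 33/2 = 38.5, R_n = min(1.2×38.5×8×400, 2.4×30×8×400) = 147.84 kN/bolt; interior L_c = 82 − 33 = 49, R_n = 188.16 kN/bolt. φR_n = 0.75 × (2×147.84 + 4×188.16) = 786.2 kN.
Tension yield (gross): A_g = 190×8 = 1520 mm². φR_n = 0.90 × 250 × 1520 = 342.0 kN.
Governing: min(1491.8, 786.2, 342.0) = 342.0 kN → gross-section yield.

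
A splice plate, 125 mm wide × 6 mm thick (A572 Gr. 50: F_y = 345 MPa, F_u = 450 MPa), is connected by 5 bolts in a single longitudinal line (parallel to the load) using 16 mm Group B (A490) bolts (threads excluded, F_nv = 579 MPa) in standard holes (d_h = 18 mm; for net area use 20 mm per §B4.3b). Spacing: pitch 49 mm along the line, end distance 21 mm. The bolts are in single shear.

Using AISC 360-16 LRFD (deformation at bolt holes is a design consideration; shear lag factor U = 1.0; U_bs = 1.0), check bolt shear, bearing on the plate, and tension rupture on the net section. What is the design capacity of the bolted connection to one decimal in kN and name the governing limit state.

Bolt shear: A_b = π(16)²/4 = 201.06 mm². φR_n = 0.75 × 579 × 201.06 × 5 × 1 = 436.6 kN.
Bearing (6 mm plate, F_u = 450 MPa): end bolts L_c = 21 − 18/2 = 12, R_n = min(1.2×12×6×450, 2.4×16×6×450) = 38.88 kN/bolt; interior L_c = 49 − 18 = 31, R_n = 100.44 kN/bolt. φR_n = 0.75 × (1×38.88 + 4×100.44) = 330.5 kN.
Tension rupture (net): A_n = (125 − 1×20)×6 = 630 mm² (U = 1.0, A_e = A_n). φR_n = 0.75 × 450 × 630 = 212.6 kN.
Governing: min(436.6, 330.5, 212.6) = 212.6 kN → net-section rupture.

212.6 kN (net-section rupture governs)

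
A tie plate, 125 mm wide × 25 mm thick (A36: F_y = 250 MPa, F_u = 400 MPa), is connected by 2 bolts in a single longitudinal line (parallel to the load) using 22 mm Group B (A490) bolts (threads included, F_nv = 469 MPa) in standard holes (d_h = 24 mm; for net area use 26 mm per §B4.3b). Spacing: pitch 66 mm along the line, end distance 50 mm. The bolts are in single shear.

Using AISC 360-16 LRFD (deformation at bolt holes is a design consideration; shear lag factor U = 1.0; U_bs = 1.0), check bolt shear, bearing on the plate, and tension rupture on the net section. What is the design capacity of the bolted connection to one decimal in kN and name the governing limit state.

267.4 kN (bolt shear governs)

Bolt shear: A_b = π(22)²/4 = 380.13 mm². φR_n = 0.75 × 469 × 380.13 × 2 × 1 = 267.4 kN.
Bearing (25 mm plate, F_u = 400 MPa): end bolts L_c = 50 − 24/2 = 38, R_n = min(1.2×38×25×400, 2.4×22×25×400) = 456 kN/bolt; interior L_c = 66 − 24 = 42, R_n = 504 kN/bolt. φR_n = 0.75 × (1×456 + 1×504) = 720.0 kN.
Tension rupture (net): A_n = (125 − 1×26)×25 = 2475 mm² (U = 1.0, A_e = A_n). φR_n = 0.75 × 400 × 2475 = 742.5 kN.
Governing: min(267.4, 720.0, 742.5) = 267.4 kN → bolt shear.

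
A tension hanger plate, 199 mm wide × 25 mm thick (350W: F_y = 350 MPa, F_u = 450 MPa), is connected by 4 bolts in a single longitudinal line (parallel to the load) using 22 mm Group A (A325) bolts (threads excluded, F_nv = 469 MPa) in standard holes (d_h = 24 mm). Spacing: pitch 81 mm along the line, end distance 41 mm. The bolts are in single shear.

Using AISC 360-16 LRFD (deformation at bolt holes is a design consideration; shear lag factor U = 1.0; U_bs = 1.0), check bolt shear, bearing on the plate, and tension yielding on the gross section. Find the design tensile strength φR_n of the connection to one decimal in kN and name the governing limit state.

Bolt shear: A_b = π(22)²/4 = 380.13 mm². φR_n = 0.75 × 469 × 380.13 × 4 × 1 = 534.8 kN.
Bearing (25 mm plate, F_u = 450 MPa): end bolts L_c = 41 − 24/2 = 29, R_n = min(1.2×29×25×450, 2.4×22×25×450) = 391.5 kN/bolt; interior L_c = 81 − 24 = 57, R_n = 594 kN/bolt. φR_n = 0.75 × (1×391.5 + 3×594) = 1630.1 kN.
Tension yield (gross): A_g = 199×25 = 4975 mm². φR_n = 0.90 × 350 × 4975 = 1567.1 kN.
Governing: min(534.8, 1630.1, 1567.1) = 534.8 kN → bolt shear.

534.8 kN (bolt shear governs)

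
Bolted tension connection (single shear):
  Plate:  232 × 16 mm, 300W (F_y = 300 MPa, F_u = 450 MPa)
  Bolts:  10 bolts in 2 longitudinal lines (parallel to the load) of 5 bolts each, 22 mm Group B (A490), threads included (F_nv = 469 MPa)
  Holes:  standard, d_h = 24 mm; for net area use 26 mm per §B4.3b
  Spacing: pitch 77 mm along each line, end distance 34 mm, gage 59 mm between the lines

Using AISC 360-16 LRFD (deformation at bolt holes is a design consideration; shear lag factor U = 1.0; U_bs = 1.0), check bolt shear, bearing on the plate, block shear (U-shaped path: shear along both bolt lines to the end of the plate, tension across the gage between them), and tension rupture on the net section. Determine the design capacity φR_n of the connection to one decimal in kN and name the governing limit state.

972.0 kN (net-section rupture governs)

Bolt shear: A_b = π(22)²/4 = 380.13 mm². φR_n = 0.75 × 469 × 380.13 × 10 × 1 = 1337.1 kN.
Bearing (16 mm plate, F_u = 450 MPa): end bolts L_c = 34 − 24/2 = 22, R_n = min(1.2×22×16×450, 2.4×22×16×450) = 190.08 kN/bolt; interior L_c = 77 − 24 = 53, R_n = 380.16 kN/bolt. φR_n = 0.75 × (2×190.08 + 8×380.16) = 2566.1 kN.
Block shear: shear path 2×[34+4×77] = 2×342 mm, A_gv = 10944, A_nv = 2×(342 − 4.5×26)×16 = 7200 mm²; tension across gage: (59 − 1×26)×16 = 528 mm². R_n = min(0.6×450×7200, 0.6×300×10944) + 1.0×450×528 = min(1944, 1969.9) + 237.6 = 2181.6 kN. φR_n = 0.75 × 2181.6 = 1636.2 kN.
Tension rupture (net): A_n = (232 − 2×26)×16 = 2880 mm² (U = 1.0, A_e = A_n). φR_n = 0.75 × 450 × 2880 = 972.0 kN.
Governing: min(1337.1, 2566.1, 1636.2, 972.0) = 972.0 kN → net-section rupture.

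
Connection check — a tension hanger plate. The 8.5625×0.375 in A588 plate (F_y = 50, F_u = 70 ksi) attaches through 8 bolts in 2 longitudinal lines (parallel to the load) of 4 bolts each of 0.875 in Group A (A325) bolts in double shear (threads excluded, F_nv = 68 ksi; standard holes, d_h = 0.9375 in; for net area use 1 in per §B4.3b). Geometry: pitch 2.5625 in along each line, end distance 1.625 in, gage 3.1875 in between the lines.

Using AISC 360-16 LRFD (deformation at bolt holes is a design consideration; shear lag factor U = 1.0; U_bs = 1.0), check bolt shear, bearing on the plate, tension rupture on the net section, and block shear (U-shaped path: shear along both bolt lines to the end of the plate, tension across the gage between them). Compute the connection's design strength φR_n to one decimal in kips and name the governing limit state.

Bolt shear: A_b = π(0.875)²/4 = 0.60132 in². φR_n = 0.75 × 68 × 0.60132 × 8 × 2 = 490.7 kips.
Bearing (0.375 in plate, F_u = 70 ksi): end bolts L_c = 1.625 − 0.9375/2 = 1.15625, R_n = min(1.2×1.15625×0.375×70, 2.4×0.875×0.375×70) = 36.422 kips/bolt; interior L_c = 2.5625 − 0.9375 = 1.625, R_n = 51.188 kips/bolt. φR_n = 0.75 × (2×36.422 + 6×51.188) = 285.0 kips.
Tension rupture (net): A_n = (8.5625 − 2×1)×0.375 = 2.4609 in² (U = 1.0, A_e = A_n). φR_n = 0.75 × 70 × 2.4609 = 129.2 kips.
Block shear: shear path 2×[1.625+3×2.5625] = 2×9.3125 in, A_gv = 6.9844, A_nv = 2×(9.3125 − 3.5×1)×0.375 = 4.3594 in²; tension across gage: (3.1875 − 1×1)×0.375 = 0.82031 in². R_n = min(0.6×70×4.3594, 0.6×50×6.9844) + 1.0×70×0.82031 = min(183.09, 209.53) + 57.422 = 240.51 kips. φR_n = 0.75 × 240.51 = 180.4 kips.
Governing: min(490.7, 285.0, 129.2, 180.4) = 129.2 kips → net-section rupture.

129.2 kips (net-section rupture governs)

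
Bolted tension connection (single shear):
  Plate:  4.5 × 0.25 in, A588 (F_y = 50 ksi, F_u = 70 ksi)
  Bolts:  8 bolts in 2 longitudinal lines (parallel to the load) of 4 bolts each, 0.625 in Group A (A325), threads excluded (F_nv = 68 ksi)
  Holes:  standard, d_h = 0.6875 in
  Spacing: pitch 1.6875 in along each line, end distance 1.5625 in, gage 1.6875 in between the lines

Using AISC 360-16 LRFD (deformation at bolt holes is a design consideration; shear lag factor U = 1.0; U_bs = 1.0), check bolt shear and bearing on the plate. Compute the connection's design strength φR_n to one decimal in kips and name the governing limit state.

125.2 kips (bolt shear governs)

Bolt shear: A_b = π(0.625)²/4 = 0.3068 in². φR_n = 0.75 × 68 × 0.3068 × 8 × 1 = 125.2 kips.
Bearing (0.25 in plate, F_u = 70 ksi): end bolts L_c = 1.5625 − 0.6875/2 = 1.21875, R_n = min(1.2×1.21875×0.25×70, 2.4×0.625×0.25×70) = 25.594 kips/bolt; interior L_c = 1.6875 − 0.6875 = 1, R_n = 21 kips/bolt. φR_n = 0.75 × (2×25.594 + 6×21) = 132.9 kips.
Governing: min(125.2, 132.9) = 125.2 kips → bolt shear.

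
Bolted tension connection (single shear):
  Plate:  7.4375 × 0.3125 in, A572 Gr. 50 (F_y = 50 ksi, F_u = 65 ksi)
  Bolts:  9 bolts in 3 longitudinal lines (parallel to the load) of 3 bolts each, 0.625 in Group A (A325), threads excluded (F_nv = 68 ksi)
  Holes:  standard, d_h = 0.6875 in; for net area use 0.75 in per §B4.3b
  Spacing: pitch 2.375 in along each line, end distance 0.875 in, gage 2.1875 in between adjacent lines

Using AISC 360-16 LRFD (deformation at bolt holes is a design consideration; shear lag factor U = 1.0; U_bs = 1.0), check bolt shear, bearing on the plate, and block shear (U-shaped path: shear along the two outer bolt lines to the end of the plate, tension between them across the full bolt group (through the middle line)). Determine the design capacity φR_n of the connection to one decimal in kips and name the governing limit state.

Bolt shear: A_b = π(0.625)²/4 = 0.3068 in². φR_n = 0.75 × 68 × 0.3068 × 9 × 1 = 140.8 kips.
Bearing (0.3125 in plate, F_u = 65 ksi): end bolts L_c = 0.875 − 0.6875/2 = 0.53125, R_n = min(1.2×0.53125×0.3125×65, 2.4×0.625×0.3125×65) = 12.949 kips/bolt; interior L_c = 2.375 − 0.6875 = 1.6875, R_n = 30.469 kips/bolt. φR_n = 0.75 × (3×12.949 + 6×30.469) = 166.2 kips.
Block shear: shear path 2×[0.875+2×2.375] = 2×5.625 in, A_gv = 3.5156, A_nv = 2×(5.625 − 2.5×0.75)×0.3125 = 2.3438 in²; tension across gage: (4.375 − 2×0.75)×0.3125 = 0.89844 in². R_n = min(0.6×65×2.3438, 0.6×50×3.5156) + 1.0×65×0.89844 = min(91.408, 105.47) + 58.399 = 149.81 kips. φR_n = 0.75 × 149.81 = 112.4 kips.
Governing: min(140.8, 166.2, 112.4) = 112.4 kips → block shear.

112.4 kips (block shear governs)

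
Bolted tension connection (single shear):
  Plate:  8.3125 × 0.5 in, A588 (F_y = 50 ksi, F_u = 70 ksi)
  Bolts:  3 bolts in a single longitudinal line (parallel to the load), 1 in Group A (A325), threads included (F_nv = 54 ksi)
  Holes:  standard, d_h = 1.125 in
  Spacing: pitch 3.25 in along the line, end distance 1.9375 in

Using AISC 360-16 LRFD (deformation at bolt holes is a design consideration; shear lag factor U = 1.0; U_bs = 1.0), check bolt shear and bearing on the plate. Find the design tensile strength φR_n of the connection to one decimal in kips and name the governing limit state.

Bolt shear: A_b = π(1)²/4 = 0.7854 in². φR_n = 0.75 × 54 × 0.7854 × 3 × 1 = 95.4 kips.
Bearing (0.5 in plate, F_u = 70 ksi): end bolts L_c = 1.9375 − 1.125/2 = 1.375, R_n = min(1.2×1.375×0.5×70, 2.4×1×0.5×70) = 57.75 kips/bolt; interior L_c = 3.25 − 1.125 = 2.125, R_n = 84 kips/bolt. φR_n = 0.75 × (1×57.75 + 2×84) = 169.3 kips.
Governing: min(95.4, 169.3) = 95.4 kips → bolt shear.

95.4 kips (bolt shear governs)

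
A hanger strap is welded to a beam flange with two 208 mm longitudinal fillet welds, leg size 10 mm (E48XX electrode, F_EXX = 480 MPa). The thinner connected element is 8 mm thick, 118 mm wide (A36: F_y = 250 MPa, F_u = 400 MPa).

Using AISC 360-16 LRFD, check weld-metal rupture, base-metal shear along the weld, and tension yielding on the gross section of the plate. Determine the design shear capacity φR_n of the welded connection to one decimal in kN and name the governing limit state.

Weld metal: throat = 0.707×10 = 7.07 mm, L = 2×208 = 416 mm. φR_n = 0.75 × 0.6 × 480 × 7.07 × 416 = 635.3 kN.
Base metal shear (8 mm plate): yield φR_n = 1.0×0.6×250×8×416 = 499.2 kN; rupture φR_n = 0.75×0.6×400×8×416 = 599.0 kN; take 499.2 kN (yield).
Tension yield (gross): A_g = 118×8 = 944 mm². φR_n = 0.90 × 250 × 944 = 212.4 kN.
Governing: min(635.3, 499.2, 212.4) = 212.4 kN → gross-section yield.

212.4 kN (gross-section yield governs)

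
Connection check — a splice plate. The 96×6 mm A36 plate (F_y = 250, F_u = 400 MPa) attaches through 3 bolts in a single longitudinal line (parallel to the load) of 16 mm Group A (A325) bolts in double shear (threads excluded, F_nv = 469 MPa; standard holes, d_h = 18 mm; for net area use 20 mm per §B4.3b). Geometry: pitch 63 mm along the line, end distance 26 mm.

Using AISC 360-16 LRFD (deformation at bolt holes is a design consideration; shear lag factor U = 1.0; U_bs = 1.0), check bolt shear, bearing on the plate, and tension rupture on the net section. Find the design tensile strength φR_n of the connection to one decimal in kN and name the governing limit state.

Bolt shear: A_b = π(16)²/4 = 201.06 mm². φR_n = 0.75 × 469 × 201.06 × 3 × 2 = 424.3 kN.
Bearing (6 mm plate, F_u = 400 MPa): end bolts L_c = 26 − 18/2 = 17, R_n = min(1.2×17×6×400, 2.4×16×6×400) = 48.96 kN/bolt; interior L_c = 63 − 18 = 45, R_n = 92.16 kN/bolt. φR_n = 0.75 × (1×48.96 + 2×92.16) = 175.0 kN.
Tension rupture (net): A_n = (96 − 1×20)×6 = 456 mm² (U = 1.0, A_e = A_n). φR_n = 0.75 × 400 × 456 = 136.8 kN.
Governing: min(424.3, 175.0, 136.8) = 136.8 kN → net-section rupture.

136.8 kN (net-section rupture governs)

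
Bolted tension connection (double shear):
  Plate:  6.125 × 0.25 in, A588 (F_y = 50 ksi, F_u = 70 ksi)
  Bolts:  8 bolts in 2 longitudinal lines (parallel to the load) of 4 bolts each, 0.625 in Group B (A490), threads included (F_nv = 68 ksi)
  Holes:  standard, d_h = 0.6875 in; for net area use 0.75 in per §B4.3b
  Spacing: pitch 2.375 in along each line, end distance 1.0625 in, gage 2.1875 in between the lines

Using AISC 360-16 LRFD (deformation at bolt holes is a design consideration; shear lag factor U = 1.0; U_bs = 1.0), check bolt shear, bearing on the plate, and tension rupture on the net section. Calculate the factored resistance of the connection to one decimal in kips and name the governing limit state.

Bolt shear: A_b = π(0.625)²/4 = 0.3068 in². φR_n = 0.75 × 68 × 0.3068 × 8 × 2 = 250.3 kips.
Bearing (0.25 in plate, F_u = 70 ksi): end bolts L_c = 1.0625 − 0.6875/2 = 0.71875, R_n = min(1.2×0.71875×0.25×70, 2.4×0.625×0.25×70) = 15.094 kips/bolt; interior L_c = 2.375 − 0.6875 = 1.6875, R_n = 26.25 kips/bolt. φR_n = 0.75 × (2×15.094 + 6×26.25) = 140.8 kips.
Tension rupture (net): A_n = (6.125 − 2×0.75)×0.25 = 1.1563 in² (U = 1.0, A_e = A_n). φR_n = 0.75 × 70 × 1.1563 = 60.7 kips.
Governing: min(250.3, 140.8, 60.7) = 60.7 kips → net-section rupture.

60.7 kips (net-section rupture governs)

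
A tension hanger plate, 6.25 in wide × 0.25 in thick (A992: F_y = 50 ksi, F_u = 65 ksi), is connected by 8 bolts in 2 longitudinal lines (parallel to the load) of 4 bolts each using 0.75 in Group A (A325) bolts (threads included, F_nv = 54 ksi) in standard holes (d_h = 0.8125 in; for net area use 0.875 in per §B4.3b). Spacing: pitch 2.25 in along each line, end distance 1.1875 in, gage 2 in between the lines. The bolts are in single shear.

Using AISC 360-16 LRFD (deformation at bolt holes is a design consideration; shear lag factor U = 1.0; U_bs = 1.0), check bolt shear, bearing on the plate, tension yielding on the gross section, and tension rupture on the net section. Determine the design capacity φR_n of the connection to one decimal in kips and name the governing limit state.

Bolt shear: A_b = π(0.75)²/4 = 0.44179 in². φR_n = 0.75 × 54 × 0.44179 × 8 × 1 = 143.1 kips.
Bearing (0.25 in plate, F_u = 65 ksi): end bolts L_c = 1.1875 − 0.8125/2 = 0.78125, R_n = min(1.2×0.78125×0.25×65, 2.4×0.75×0.25×65) = 15.234 kips/bolt; interior L_c = 2.25 − 0.8125 = 1.4375, R_n = 28.031 kips/bolt. φR_n = 0.75 × (2×15.234 + 6×28.031) = 149.0 kips.
Tension yield (gross): A_g = 6.25×0.25 = 1.5625 in². φR_n = 0.90 × 50 × 1.5625 = 70.3 kips.
Tension rupture (net): A_n = (6.25 − 2×0.875)×0.25 = 1.125 in² (U = 1.0, A_e = A_n). φR_n = 0.75 × 65 × 1.125 = 54.8 kips.
Governing: min(143.1, 149.0, 70.3, 54.8) = 54.8 kips → net-section rupture.

54.8 kips (net-section rupture governs)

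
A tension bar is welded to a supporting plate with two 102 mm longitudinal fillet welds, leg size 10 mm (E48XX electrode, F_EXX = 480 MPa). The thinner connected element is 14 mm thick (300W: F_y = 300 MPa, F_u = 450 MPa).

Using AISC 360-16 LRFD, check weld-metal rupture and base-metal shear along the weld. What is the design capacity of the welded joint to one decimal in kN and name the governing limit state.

Weld metal: throat = 0.707×10 = 7.07 mm, L = 2×102 = 204 mm. φR_n = 0.75 × 0.6 × 480 × 7.07 × 204 = 311.5 kN.
Base metal shear (14 mm plate): yield φR_n = 1.0×0.6×300×14×204 = 514.1 kN; rupture φR_n = 0.75×0.6×450×14×204 = 578.3 kN; take 514.1 kN (yield).
Governing: min(311.5, 514.1) = 311.5 kN → weld metal.

311.5 kN (weld metal governs)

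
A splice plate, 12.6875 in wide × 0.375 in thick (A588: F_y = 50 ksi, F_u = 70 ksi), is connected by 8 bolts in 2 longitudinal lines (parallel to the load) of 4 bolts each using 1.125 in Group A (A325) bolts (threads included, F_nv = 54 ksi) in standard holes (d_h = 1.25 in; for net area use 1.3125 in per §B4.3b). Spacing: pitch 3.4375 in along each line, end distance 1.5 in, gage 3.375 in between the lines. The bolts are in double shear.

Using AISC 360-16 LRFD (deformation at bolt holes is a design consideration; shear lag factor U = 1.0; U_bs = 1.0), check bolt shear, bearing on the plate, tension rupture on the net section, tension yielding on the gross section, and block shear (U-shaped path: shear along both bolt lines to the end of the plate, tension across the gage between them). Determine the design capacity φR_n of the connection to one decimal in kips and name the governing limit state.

198.1 kips (net-section rupture governs)

Bolt shear: A_b = π(1.125)²/4 = 0.99402 in². φR_n = 0.75 × 54 × 0.99402 × 8 × 2 = 644.1 kips.
Bearing (0.375 in plate, F_u = 70 ksi): end bolts L_c = 1.5 − 1.25/2 = 0.875, R_n = min(1.2×0.875×0.375×70, 2.4×1.125×0.375×70) = 27.563 kips/bolt; interior L_c = 3.4375 − 1.25 = 2.1875, R_n = 68.906 kips/bolt. φR_n = 0.75 × (2×27.563 + 6×68.906) = 351.4 kips.
Tension rupture (net): A_n = (12.6875 − 2×1.3125)×0.375 = 3.7734 in² (U = 1.0, A_e = A_n). φR_n = 0.75 × 70 × 3.7734 = 198.1 kips.
Tension yield (gross): A_g = 12.6875×0.375 = 4.7578 in². φR_n = 0.90 × 50 × 4.7578 = 214.1 kips.
Block shear: shear path 2×[1.5+3×3.4375] = 2×11.8125 in, A_gv = 8.8594, A_nv = 2×(11.8125 − 3.5×1.3125)×0.375 = 5.4141 in²; tension across gage: (3.375 − 1×1.3125)×0.375 = 0.77344 in². R_n = min(0.6×70×5.4141, 0.6×50×8.8594) + 1.0×70×0.77344 = min(227.39, 265.78) + 54.141 = 281.53 kips. φR_n = 0.75 × 281.53 = 211.1 kips.
Governing: min(644.1, 351.4, 198.1, 214.1, 211.1) = 198.1 kips → net-section rupture.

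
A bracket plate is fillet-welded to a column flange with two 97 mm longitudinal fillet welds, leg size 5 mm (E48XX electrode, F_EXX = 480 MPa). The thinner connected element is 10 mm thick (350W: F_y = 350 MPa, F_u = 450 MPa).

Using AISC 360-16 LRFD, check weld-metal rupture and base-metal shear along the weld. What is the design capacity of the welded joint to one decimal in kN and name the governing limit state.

148.1 kN (weld metal governs)

Weld metal: throat = 0.707×5 = 3.535 mm, L = 2×97 = 194 mm. φR_n = 0.75 × 0.6 × 480 × 3.535 × 194 = 148.1 kN.
Base metal shear (10 mm plate): yield φR_n = 1.0×0.6×350×10×194 = 407.4 kN; rupture φR_n = 0.75×0.6×450×10×194 = 392.9 kN; take 392.9 kN (rupture).
Governing: min(148.1, 392.9) = 148.1 kN → weld metal.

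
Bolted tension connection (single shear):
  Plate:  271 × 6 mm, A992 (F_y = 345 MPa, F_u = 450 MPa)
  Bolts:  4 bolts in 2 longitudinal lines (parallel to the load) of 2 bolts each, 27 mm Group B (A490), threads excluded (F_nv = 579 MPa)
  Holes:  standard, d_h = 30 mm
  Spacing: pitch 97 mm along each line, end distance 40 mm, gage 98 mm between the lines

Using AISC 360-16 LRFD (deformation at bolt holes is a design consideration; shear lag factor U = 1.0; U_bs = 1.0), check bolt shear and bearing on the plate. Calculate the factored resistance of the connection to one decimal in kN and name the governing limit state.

383.9 kN (bearing governs)

Bolt shear: A_b = π(27)²/4 = 572.56 mm². φR_n = 0.75 × 579 × 572.56 × 4 × 1 = 994.5 kN.
Bearing (6 mm plate, F_u = 450 MPa): end bolts L_c = 40 − 30/2 = 25, R_n = min(1.2×25×6×450, 2.4×27×6×450) = 81 kN/bolt; interior L_c = 97 − 30 = 67, R_n = 174.96 kN/bolt. φR_n = 0.75 × (2×81 + 2×174.96) = 383.9 kN.
Governing: min(994.5, 383.9) = 383.9 kN → bearing.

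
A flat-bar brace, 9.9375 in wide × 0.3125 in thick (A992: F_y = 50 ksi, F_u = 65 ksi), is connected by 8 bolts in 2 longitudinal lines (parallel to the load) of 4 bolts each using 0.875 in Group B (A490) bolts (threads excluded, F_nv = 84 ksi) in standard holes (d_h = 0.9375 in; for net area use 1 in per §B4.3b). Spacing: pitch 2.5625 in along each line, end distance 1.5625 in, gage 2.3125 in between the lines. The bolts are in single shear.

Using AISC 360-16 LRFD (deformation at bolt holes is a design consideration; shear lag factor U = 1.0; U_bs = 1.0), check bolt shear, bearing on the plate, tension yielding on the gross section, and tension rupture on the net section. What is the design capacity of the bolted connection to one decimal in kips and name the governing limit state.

120.9 kips (net-section rupture governs)

Bolt shear: A_b = π(0.875)²/4 = 0.60132 in². φR_n = 0.75 × 84 × 0.60132 × 8 × 1 = 303.1 kips.
Bearing (0.3125 in plate, F_u = 65 ksi): end bolts L_c = 1.5625 − 0.9375/2 = 1.09375, R_n = min(1.2×1.09375×0.3125×65, 2.4×0.875×0.3125×65) = 26.66 kips/bolt; interior L_c = 2.5625 − 0.9375 = 1.625, R_n = 39.609 kips/bolt. φR_n = 0.75 × (2×26.66 + 6×39.609) = 218.2 kips.
Tension yield (gross): A_g = 9.9375×0.3125 = 3.1055 in². φR_n = 0.90 × 50 × 3.1055 = 139.7 kips.
Tension rupture (net): A_n = (9.9375 − 2×1)×0.3125 = 2.4805 in² (U = 1.0, A_e = A_n). φR_n = 0.75 × 65 × 2.4805 = 120.9 kips.
Governing: min(303.1, 218.2, 139.7, 120.9) = 120.9 kips → net-section rupture.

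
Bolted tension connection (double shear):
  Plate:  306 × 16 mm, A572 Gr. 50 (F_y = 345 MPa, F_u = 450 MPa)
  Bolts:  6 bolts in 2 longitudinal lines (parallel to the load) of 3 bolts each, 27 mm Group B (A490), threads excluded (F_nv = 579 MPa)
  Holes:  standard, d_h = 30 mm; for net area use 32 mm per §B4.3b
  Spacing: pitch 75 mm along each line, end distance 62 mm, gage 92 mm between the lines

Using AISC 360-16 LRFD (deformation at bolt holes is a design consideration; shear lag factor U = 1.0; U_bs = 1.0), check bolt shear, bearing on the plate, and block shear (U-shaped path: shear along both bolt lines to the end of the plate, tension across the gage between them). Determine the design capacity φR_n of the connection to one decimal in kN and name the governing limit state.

Bolt shear: A_b = π(27)²/4 = 572.56 mm². φR_n = 0.75 × 579 × 572.56 × 6 × 2 = 2983.6 kN.
Bearing (16 mm plate, F_u = 450 MPa): end bolts L_c = 62 − 30/2 = 47, R_n = min(1.2×47×16×450, 2.4×27×16×450) = 406.08 kN/bolt; interior L_c = 75 − 30 = 45, R_n = 388.8 kN/bolt. φR_n = 0.75 × (2×406.08 + 4×388.8) = 1775.5 kN.
Block shear: shear path 2×[62+2×75] = 2×212 mm, A_gv = 6784, A_nv = 2×(212 − 2.5×32)×16 = 4224 mm²; tension across gage: (92 − 1×32)×16 = 960 mm². R_n = min(0.6×450×4224, 0.6×345×6784) + 1.0×450×960 = min(1140.5, 1404.3) + 432 = 1572.5 kN. φR_n = 0.75 × 1572.5 = 1179.4 kN.
Governing: min(2983.6, 1775.5, 1179.4) = 1179.4 kN → block shear.

1179.4 kN (block shear governs)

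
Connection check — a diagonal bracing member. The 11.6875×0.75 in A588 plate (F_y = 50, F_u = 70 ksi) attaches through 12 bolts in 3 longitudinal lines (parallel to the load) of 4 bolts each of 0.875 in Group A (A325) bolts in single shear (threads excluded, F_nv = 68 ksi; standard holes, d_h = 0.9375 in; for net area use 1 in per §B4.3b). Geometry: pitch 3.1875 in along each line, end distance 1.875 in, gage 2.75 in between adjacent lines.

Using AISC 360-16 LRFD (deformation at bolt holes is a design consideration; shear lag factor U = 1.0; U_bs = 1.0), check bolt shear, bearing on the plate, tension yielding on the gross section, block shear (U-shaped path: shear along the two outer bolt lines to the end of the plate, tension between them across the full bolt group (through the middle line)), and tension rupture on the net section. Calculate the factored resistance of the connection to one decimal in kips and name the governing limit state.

342.1 kips (net-section rupture governs)

Bolt shear: A_b = π(0.875)²/4 = 0.60132 in². φR_n = 0.75 × 68 × 0.60132 × 12 × 1 = 368.0 kips.
Bearing (0.75 in plate, F_u = 70 ksi): end bolts L_c = 1.875 − 0.9375/2 = 1.40625, R_n = min(1.2×1.40625×0.75×70, 2.4×0.875×0.75×70) = 88.594 kips/bolt; interior L_c = 3.1875 − 0.9375 = 2.25, R_n = 110.25 kips/bolt. φR_n = 0.75 × (3×88.594 + 9×110.25) = 943.5 kips.
Tension yield (gross): A_g = 11.6875×0.75 = 8.7656 in². φR_n = 0.90 × 50 × 8.7656 = 394.5 kips.
Block shear: shear path 2×[1.875+3×3.1875] = 2×11.4375 in, A_gv = 17.156, A_nv = 2×(11.4375 − 3.5×1)×0.75 = 11.906 in²; tension across gage: (5.5 − 2×1)×0.75 = 2.625 in². R_n = min(0.6×70×11.906, 0.6×50×17.156) + 1.0×70×2.625 = min(500.05, 514.68) + 183.75 = 683.8 kips. φR_n = 0.75 × 683.8 = 512.9 kips.
Tension rupture (net): A_n = (11.6875 − 3×1)×0.75 = 6.5156 in² (U = 1.0, A_e = A_n). φR_n = 0.75 × 70 × 6.5156 = 342.1 kips.
Governing: min(368.0, 943.5, 394.5, 512.9, 342.1) = 342.1 kips → net-section rupture.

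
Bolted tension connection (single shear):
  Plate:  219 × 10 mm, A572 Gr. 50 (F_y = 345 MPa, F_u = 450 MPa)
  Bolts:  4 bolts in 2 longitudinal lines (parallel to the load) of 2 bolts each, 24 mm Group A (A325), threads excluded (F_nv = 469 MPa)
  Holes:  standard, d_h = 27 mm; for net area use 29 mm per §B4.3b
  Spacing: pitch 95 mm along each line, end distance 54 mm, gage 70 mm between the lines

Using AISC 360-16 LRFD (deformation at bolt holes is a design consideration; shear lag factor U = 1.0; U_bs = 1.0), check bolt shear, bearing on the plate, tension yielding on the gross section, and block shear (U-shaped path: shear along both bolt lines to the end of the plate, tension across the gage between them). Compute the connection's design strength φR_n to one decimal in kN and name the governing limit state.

Bolt shear: A_b = π(24)²/4 = 452.39 mm². φR_n = 0.75 × 469 × 452.39 × 4 × 1 = 636.5 kN.
Bearing (10 mm plate, F_u = 450 MPa): end bolts L_c = 54 − 27/2 = 40.5, R_n = min(1.2×40.5×10×450, 2.4×24×10×450) = 218.7 kN/bolt; interior L_c = 95 − 27 = 68, R_n = 259.2 kN/bolt. φR_n = 0.75 × (2×218.7 + 2×259.2) = 716.9 kN.
Tension yield (gross): A_g = 219×10 = 2190 mm². φR_n = 0.90 × 345 × 2190 = 680.0 kN.
Block shear: shear path 2×[54+1×95] = 2×149 mm, A_gv = 2980, A_nv = 2×(149 − 1.5×29)×10 = 2110 mm²; tension across gage: (70 − 1×29)×10 = 410 mm². R_n = min(0.6×450×2110, 0.6×345×2980) + 1.0×450×410 = min(569.7, 616.86) + 184.5 = 754.2 kN. φR_n = 0.75 × 754.2 = 565.7 kN.
Governing: min(636.5, 716.9, 680.0, 565.7) = 565.7 kN → block shear.

565.7 kN (block shear governs)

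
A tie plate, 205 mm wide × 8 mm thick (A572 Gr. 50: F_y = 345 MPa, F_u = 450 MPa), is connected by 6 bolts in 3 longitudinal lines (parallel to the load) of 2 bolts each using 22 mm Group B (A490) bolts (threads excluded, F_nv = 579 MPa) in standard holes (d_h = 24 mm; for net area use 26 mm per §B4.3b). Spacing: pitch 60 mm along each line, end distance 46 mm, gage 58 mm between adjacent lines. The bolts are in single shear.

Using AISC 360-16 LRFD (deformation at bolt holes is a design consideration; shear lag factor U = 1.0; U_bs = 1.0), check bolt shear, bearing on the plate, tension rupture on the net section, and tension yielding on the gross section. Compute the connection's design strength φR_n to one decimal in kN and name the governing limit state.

Bolt shear: A_b = π(22)²/4 = 380.13 mm². φR_n = 0.75 × 579 × 380.13 × 6 × 1 = 990.4 kN.
Bearing (8 mm plate, F_u = 450 MPa): end bolts L_c = 46 − 24/2 = 34, R_n = min(1.2×34×8×450, 2.4×22×8×450) = 146.88 kN/bolt; interior L_c = 60 − 24 = 36, R_n = 155.52 kN/bolt. φR_n = 0.75 × (3×146.88 + 3×155.52) = 680.4 kN.
Tension rupture (net): A_n = (205 − 3×26)×8 = 1016 mm² (U = 1.0, A_e = A_n). φR_n = 0.75 × 450 × 1016 = 342.9 kN.
Tension yield (gross): A_g = 205×8 = 1640 mm². φR_n = 0.90 × 345 × 1640 = 509.2 kN.
Governing: min(990.4, 680.4, 342.9, 509.2) = 342.9 kN → net-section rupture.

342.9 kN (net-section rupture governs)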